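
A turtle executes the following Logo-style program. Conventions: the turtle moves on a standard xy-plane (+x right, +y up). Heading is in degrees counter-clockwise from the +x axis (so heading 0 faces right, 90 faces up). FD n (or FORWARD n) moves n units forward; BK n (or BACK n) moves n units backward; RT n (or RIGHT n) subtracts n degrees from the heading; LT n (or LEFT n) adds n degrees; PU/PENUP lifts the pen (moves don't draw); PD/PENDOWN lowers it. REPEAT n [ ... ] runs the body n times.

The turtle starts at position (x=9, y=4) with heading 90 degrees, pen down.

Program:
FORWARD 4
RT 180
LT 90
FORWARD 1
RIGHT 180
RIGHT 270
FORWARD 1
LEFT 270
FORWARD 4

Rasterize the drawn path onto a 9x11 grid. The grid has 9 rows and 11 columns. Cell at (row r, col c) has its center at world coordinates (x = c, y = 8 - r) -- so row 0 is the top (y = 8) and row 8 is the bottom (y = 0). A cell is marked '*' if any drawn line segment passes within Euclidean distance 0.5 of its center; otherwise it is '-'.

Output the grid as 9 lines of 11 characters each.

Answer: ---------**
------*****
---------*-
---------*-
---------*-
-----------
-----------
-----------
-----------

Derivation:
Segment 0: (9,4) -> (9,8)
Segment 1: (9,8) -> (10,8)
Segment 2: (10,8) -> (10,7)
Segment 3: (10,7) -> (6,7)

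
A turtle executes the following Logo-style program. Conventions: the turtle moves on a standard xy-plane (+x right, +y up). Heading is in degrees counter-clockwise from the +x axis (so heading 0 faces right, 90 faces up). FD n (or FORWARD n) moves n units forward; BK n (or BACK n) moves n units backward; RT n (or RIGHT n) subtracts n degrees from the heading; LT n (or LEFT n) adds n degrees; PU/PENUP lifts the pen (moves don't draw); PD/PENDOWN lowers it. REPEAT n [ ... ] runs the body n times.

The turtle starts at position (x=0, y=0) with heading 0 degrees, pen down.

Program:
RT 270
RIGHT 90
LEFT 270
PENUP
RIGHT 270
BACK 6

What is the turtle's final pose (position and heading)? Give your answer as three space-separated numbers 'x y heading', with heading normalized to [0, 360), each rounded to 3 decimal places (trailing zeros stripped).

Executing turtle program step by step:
Start: pos=(0,0), heading=0, pen down
RT 270: heading 0 -> 90
RT 90: heading 90 -> 0
LT 270: heading 0 -> 270
PU: pen up
RT 270: heading 270 -> 0
BK 6: (0,0) -> (-6,0) [heading=0, move]
Final: pos=(-6,0), heading=0, 0 segment(s) drawn

Answer: -6 0 0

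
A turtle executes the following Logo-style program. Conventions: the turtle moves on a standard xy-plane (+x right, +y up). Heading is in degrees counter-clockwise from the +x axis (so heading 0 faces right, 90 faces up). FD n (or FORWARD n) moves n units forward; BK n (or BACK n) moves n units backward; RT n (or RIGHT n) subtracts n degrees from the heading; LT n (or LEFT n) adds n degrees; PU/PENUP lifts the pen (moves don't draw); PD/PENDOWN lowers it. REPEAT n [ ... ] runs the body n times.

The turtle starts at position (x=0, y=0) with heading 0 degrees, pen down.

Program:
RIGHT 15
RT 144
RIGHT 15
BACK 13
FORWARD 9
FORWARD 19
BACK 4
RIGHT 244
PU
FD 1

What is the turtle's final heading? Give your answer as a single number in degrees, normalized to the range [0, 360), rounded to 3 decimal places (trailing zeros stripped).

Executing turtle program step by step:
Start: pos=(0,0), heading=0, pen down
RT 15: heading 0 -> 345
RT 144: heading 345 -> 201
RT 15: heading 201 -> 186
BK 13: (0,0) -> (12.929,1.359) [heading=186, draw]
FD 9: (12.929,1.359) -> (3.978,0.418) [heading=186, draw]
FD 19: (3.978,0.418) -> (-14.918,-1.568) [heading=186, draw]
BK 4: (-14.918,-1.568) -> (-10.94,-1.15) [heading=186, draw]
RT 244: heading 186 -> 302
PU: pen up
FD 1: (-10.94,-1.15) -> (-10.41,-1.998) [heading=302, move]
Final: pos=(-10.41,-1.998), heading=302, 4 segment(s) drawn

Answer: 302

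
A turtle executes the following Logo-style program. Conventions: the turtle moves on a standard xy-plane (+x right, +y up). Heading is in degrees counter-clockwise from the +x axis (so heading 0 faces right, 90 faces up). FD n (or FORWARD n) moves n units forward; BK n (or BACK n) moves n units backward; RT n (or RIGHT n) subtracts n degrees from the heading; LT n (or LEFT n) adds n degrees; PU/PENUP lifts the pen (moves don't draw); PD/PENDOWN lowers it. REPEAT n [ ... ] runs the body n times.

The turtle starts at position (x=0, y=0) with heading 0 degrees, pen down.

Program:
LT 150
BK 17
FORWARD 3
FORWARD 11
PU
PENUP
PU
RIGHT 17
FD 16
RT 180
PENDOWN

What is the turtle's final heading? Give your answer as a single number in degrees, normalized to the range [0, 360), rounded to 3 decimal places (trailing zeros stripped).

Executing turtle program step by step:
Start: pos=(0,0), heading=0, pen down
LT 150: heading 0 -> 150
BK 17: (0,0) -> (14.722,-8.5) [heading=150, draw]
FD 3: (14.722,-8.5) -> (12.124,-7) [heading=150, draw]
FD 11: (12.124,-7) -> (2.598,-1.5) [heading=150, draw]
PU: pen up
PU: pen up
PU: pen up
RT 17: heading 150 -> 133
FD 16: (2.598,-1.5) -> (-8.314,10.202) [heading=133, move]
RT 180: heading 133 -> 313
PD: pen down
Final: pos=(-8.314,10.202), heading=313, 3 segment(s) drawn

Answer: 313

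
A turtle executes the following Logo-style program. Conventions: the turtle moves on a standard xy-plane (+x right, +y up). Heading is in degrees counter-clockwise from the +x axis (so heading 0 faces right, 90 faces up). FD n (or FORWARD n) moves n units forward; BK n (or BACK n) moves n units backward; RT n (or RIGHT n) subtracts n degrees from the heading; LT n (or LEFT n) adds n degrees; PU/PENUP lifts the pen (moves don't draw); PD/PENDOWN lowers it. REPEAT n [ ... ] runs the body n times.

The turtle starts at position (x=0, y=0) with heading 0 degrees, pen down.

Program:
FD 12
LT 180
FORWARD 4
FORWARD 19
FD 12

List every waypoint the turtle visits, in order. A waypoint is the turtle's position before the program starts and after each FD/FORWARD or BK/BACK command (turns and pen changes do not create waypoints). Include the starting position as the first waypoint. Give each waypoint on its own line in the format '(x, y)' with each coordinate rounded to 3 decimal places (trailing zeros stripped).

Answer: (0, 0)
(12, 0)
(8, 0)
(-11, 0)
(-23, 0)

Derivation:
Executing turtle program step by step:
Start: pos=(0,0), heading=0, pen down
FD 12: (0,0) -> (12,0) [heading=0, draw]
LT 180: heading 0 -> 180
FD 4: (12,0) -> (8,0) [heading=180, draw]
FD 19: (8,0) -> (-11,0) [heading=180, draw]
FD 12: (-11,0) -> (-23,0) [heading=180, draw]
Final: pos=(-23,0), heading=180, 4 segment(s) drawn
Waypoints (5 total):
(0, 0)
(12, 0)
(8, 0)
(-11, 0)
(-23, 0)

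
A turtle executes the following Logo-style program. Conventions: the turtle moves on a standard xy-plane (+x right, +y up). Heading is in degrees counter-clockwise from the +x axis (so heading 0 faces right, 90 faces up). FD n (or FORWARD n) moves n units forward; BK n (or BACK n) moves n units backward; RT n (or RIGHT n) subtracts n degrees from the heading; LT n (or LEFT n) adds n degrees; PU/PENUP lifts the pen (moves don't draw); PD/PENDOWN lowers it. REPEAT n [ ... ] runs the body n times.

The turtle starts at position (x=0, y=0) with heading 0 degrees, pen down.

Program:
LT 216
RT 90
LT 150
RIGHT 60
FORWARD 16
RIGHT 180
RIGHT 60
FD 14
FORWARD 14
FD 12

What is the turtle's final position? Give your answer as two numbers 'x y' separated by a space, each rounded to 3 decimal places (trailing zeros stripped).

Executing turtle program step by step:
Start: pos=(0,0), heading=0, pen down
LT 216: heading 0 -> 216
RT 90: heading 216 -> 126
LT 150: heading 126 -> 276
RT 60: heading 276 -> 216
FD 16: (0,0) -> (-12.944,-9.405) [heading=216, draw]
RT 180: heading 216 -> 36
RT 60: heading 36 -> 336
FD 14: (-12.944,-9.405) -> (-0.155,-15.099) [heading=336, draw]
FD 14: (-0.155,-15.099) -> (12.635,-20.793) [heading=336, draw]
FD 12: (12.635,-20.793) -> (23.598,-25.674) [heading=336, draw]
Final: pos=(23.598,-25.674), heading=336, 4 segment(s) drawn

Answer: 23.598 -25.674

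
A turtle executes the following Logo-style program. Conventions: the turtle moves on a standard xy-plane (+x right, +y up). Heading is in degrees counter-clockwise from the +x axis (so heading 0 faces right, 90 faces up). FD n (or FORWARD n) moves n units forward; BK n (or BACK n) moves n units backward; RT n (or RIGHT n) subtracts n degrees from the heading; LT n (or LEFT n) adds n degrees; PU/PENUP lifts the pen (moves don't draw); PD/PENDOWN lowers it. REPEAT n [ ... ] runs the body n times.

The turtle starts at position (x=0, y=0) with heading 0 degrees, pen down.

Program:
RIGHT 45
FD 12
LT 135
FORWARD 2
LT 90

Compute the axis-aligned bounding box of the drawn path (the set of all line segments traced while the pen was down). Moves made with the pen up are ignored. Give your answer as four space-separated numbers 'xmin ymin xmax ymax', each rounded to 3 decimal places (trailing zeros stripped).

Executing turtle program step by step:
Start: pos=(0,0), heading=0, pen down
RT 45: heading 0 -> 315
FD 12: (0,0) -> (8.485,-8.485) [heading=315, draw]
LT 135: heading 315 -> 90
FD 2: (8.485,-8.485) -> (8.485,-6.485) [heading=90, draw]
LT 90: heading 90 -> 180
Final: pos=(8.485,-6.485), heading=180, 2 segment(s) drawn

Segment endpoints: x in {0, 8.485}, y in {-8.485, -6.485, 0}
xmin=0, ymin=-8.485, xmax=8.485, ymax=0

Answer: 0 -8.485 8.485 0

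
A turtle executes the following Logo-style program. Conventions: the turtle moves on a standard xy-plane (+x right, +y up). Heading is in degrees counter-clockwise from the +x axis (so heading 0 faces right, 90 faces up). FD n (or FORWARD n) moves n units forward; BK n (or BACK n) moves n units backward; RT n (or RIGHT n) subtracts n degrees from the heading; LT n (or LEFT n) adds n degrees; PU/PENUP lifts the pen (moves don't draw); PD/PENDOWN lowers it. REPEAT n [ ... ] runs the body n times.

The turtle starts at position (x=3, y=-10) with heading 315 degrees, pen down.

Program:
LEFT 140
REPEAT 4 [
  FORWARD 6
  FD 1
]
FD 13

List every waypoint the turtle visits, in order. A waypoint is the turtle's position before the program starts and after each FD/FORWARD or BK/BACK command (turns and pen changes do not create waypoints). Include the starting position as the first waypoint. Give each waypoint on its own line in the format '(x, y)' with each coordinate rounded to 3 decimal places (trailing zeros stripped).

Answer: (3, -10)
(2.477, -4.023)
(2.39, -3.027)
(1.867, 2.951)
(1.78, 3.947)
(1.257, 9.924)
(1.17, 10.92)
(0.647, 16.897)
(0.56, 17.893)
(-0.573, 30.844)

Derivation:
Executing turtle program step by step:
Start: pos=(3,-10), heading=315, pen down
LT 140: heading 315 -> 95
REPEAT 4 [
  -- iteration 1/4 --
  FD 6: (3,-10) -> (2.477,-4.023) [heading=95, draw]
  FD 1: (2.477,-4.023) -> (2.39,-3.027) [heading=95, draw]
  -- iteration 2/4 --
  FD 6: (2.39,-3.027) -> (1.867,2.951) [heading=95, draw]
  FD 1: (1.867,2.951) -> (1.78,3.947) [heading=95, draw]
  -- iteration 3/4 --
  FD 6: (1.78,3.947) -> (1.257,9.924) [heading=95, draw]
  FD 1: (1.257,9.924) -> (1.17,10.92) [heading=95, draw]
  -- iteration 4/4 --
  FD 6: (1.17,10.92) -> (0.647,16.897) [heading=95, draw]
  FD 1: (0.647,16.897) -> (0.56,17.893) [heading=95, draw]
]
FD 13: (0.56,17.893) -> (-0.573,30.844) [heading=95, draw]
Final: pos=(-0.573,30.844), heading=95, 9 segment(s) drawn
Waypoints (10 total):
(3, -10)
(2.477, -4.023)
(2.39, -3.027)
(1.867, 2.951)
(1.78, 3.947)
(1.257, 9.924)
(1.17, 10.92)
(0.647, 16.897)
(0.56, 17.893)
(-0.573, 30.844)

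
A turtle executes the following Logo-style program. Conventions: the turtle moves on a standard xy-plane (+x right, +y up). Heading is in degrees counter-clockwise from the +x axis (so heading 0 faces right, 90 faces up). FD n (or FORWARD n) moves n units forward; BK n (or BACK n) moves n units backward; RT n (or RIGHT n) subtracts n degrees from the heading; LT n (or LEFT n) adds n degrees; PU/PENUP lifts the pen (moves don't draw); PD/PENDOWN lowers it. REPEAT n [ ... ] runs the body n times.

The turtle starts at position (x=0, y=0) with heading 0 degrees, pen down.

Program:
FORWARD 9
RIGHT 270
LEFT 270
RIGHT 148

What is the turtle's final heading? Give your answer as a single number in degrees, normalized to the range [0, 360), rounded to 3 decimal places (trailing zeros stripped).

Answer: 212

Derivation:
Executing turtle program step by step:
Start: pos=(0,0), heading=0, pen down
FD 9: (0,0) -> (9,0) [heading=0, draw]
RT 270: heading 0 -> 90
LT 270: heading 90 -> 0
RT 148: heading 0 -> 212
Final: pos=(9,0), heading=212, 1 segment(s) drawn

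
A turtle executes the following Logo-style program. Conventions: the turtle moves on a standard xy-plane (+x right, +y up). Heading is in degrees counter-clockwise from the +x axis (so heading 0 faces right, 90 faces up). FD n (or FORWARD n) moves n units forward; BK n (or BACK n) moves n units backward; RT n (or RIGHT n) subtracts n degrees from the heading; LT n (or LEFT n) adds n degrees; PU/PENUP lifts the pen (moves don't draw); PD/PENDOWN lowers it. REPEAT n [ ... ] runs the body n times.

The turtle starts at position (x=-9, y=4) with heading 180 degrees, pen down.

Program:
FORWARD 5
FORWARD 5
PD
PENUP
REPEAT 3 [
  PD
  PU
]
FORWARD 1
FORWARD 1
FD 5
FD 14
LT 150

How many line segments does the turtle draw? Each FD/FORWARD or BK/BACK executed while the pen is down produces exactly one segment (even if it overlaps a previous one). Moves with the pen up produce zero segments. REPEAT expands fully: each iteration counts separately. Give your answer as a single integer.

Answer: 2

Derivation:
Executing turtle program step by step:
Start: pos=(-9,4), heading=180, pen down
FD 5: (-9,4) -> (-14,4) [heading=180, draw]
FD 5: (-14,4) -> (-19,4) [heading=180, draw]
PD: pen down
PU: pen up
REPEAT 3 [
  -- iteration 1/3 --
  PD: pen down
  PU: pen up
  -- iteration 2/3 --
  PD: pen down
  PU: pen up
  -- iteration 3/3 --
  PD: pen down
  PU: pen up
]
FD 1: (-19,4) -> (-20,4) [heading=180, move]
FD 1: (-20,4) -> (-21,4) [heading=180, move]
FD 5: (-21,4) -> (-26,4) [heading=180, move]
FD 14: (-26,4) -> (-40,4) [heading=180, move]
LT 150: heading 180 -> 330
Final: pos=(-40,4), heading=330, 2 segment(s) drawn
Segments drawn: 2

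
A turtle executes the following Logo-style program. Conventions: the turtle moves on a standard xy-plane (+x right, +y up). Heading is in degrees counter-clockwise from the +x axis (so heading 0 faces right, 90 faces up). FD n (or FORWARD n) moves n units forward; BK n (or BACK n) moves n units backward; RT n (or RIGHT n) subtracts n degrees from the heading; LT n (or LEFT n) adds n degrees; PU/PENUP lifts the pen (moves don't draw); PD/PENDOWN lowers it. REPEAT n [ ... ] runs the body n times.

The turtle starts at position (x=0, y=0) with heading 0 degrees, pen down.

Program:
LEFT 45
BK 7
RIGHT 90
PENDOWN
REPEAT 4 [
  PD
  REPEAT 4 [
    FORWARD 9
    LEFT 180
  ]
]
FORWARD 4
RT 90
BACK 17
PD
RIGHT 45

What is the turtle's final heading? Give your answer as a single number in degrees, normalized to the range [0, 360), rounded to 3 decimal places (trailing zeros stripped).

Answer: 180

Derivation:
Executing turtle program step by step:
Start: pos=(0,0), heading=0, pen down
LT 45: heading 0 -> 45
BK 7: (0,0) -> (-4.95,-4.95) [heading=45, draw]
RT 90: heading 45 -> 315
PD: pen down
REPEAT 4 [
  -- iteration 1/4 --
  PD: pen down
  REPEAT 4 [
    -- iteration 1/4 --
    FD 9: (-4.95,-4.95) -> (1.414,-11.314) [heading=315, draw]
    LT 180: heading 315 -> 135
    -- iteration 2/4 --
    FD 9: (1.414,-11.314) -> (-4.95,-4.95) [heading=135, draw]
    LT 180: heading 135 -> 315
    -- iteration 3/4 --
    FD 9: (-4.95,-4.95) -> (1.414,-11.314) [heading=315, draw]
    LT 180: heading 315 -> 135
    -- iteration 4/4 --
    FD 9: (1.414,-11.314) -> (-4.95,-4.95) [heading=135, draw]
    LT 180: heading 135 -> 315
  ]
  -- iteration 2/4 --
  PD: pen down
  REPEAT 4 [
    -- iteration 1/4 --
    FD 9: (-4.95,-4.95) -> (1.414,-11.314) [heading=315, draw]
    LT 180: heading 315 -> 135
    -- iteration 2/4 --
    FD 9: (1.414,-11.314) -> (-4.95,-4.95) [heading=135, draw]
    LT 180: heading 135 -> 315
    -- iteration 3/4 --
    FD 9: (-4.95,-4.95) -> (1.414,-11.314) [heading=315, draw]
    LT 180: heading 315 -> 135
    -- iteration 4/4 --
    FD 9: (1.414,-11.314) -> (-4.95,-4.95) [heading=135, draw]
    LT 180: heading 135 -> 315
  ]
  -- iteration 3/4 --
  PD: pen down
  REPEAT 4 [
    -- iteration 1/4 --
    FD 9: (-4.95,-4.95) -> (1.414,-11.314) [heading=315, draw]
    LT 180: heading 315 -> 135
    -- iteration 2/4 --
    FD 9: (1.414,-11.314) -> (-4.95,-4.95) [heading=135, draw]
    LT 180: heading 135 -> 315
    -- iteration 3/4 --
    FD 9: (-4.95,-4.95) -> (1.414,-11.314) [heading=315, draw]
    LT 180: heading 315 -> 135
    -- iteration 4/4 --
    FD 9: (1.414,-11.314) -> (-4.95,-4.95) [heading=135, draw]
    LT 180: heading 135 -> 315
  ]
  -- iteration 4/4 --
  PD: pen down
  REPEAT 4 [
    -- iteration 1/4 --
    FD 9: (-4.95,-4.95) -> (1.414,-11.314) [heading=315, draw]
    LT 180: heading 315 -> 135
    -- iteration 2/4 --
    FD 9: (1.414,-11.314) -> (-4.95,-4.95) [heading=135, draw]
    LT 180: heading 135 -> 315
    -- iteration 3/4 --
    FD 9: (-4.95,-4.95) -> (1.414,-11.314) [heading=315, draw]
    LT 180: heading 315 -> 135
    -- iteration 4/4 --
    FD 9: (1.414,-11.314) -> (-4.95,-4.95) [heading=135, draw]
    LT 180: heading 135 -> 315
  ]
]
FD 4: (-4.95,-4.95) -> (-2.121,-7.778) [heading=315, draw]
RT 90: heading 315 -> 225
BK 17: (-2.121,-7.778) -> (9.899,4.243) [heading=225, draw]
PD: pen down
RT 45: heading 225 -> 180
Final: pos=(9.899,4.243), heading=180, 19 segment(s) drawn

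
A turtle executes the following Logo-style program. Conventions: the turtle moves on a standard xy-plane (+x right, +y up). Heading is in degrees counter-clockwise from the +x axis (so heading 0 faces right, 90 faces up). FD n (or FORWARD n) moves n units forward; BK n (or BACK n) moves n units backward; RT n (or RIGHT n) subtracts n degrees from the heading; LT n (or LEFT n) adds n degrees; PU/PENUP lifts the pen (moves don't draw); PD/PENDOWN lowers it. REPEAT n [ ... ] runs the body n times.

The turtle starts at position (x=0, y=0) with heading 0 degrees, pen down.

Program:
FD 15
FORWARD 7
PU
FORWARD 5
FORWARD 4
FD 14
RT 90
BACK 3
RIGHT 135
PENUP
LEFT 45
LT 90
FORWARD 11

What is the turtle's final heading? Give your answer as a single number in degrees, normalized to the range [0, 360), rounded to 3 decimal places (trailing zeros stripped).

Executing turtle program step by step:
Start: pos=(0,0), heading=0, pen down
FD 15: (0,0) -> (15,0) [heading=0, draw]
FD 7: (15,0) -> (22,0) [heading=0, draw]
PU: pen up
FD 5: (22,0) -> (27,0) [heading=0, move]
FD 4: (27,0) -> (31,0) [heading=0, move]
FD 14: (31,0) -> (45,0) [heading=0, move]
RT 90: heading 0 -> 270
BK 3: (45,0) -> (45,3) [heading=270, move]
RT 135: heading 270 -> 135
PU: pen up
LT 45: heading 135 -> 180
LT 90: heading 180 -> 270
FD 11: (45,3) -> (45,-8) [heading=270, move]
Final: pos=(45,-8), heading=270, 2 segment(s) drawn

Answer: 270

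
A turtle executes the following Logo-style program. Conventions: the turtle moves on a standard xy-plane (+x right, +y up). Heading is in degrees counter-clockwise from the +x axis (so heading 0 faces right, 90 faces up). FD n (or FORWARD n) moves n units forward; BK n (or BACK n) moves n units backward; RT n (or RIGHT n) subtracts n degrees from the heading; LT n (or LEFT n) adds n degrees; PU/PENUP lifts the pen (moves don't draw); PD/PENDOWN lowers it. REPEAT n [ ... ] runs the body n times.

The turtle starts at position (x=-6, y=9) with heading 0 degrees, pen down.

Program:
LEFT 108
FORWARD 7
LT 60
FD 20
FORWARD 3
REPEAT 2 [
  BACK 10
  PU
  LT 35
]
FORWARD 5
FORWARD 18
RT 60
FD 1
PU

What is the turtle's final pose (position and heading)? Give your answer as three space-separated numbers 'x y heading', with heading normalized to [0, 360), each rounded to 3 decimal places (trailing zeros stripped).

Executing turtle program step by step:
Start: pos=(-6,9), heading=0, pen down
LT 108: heading 0 -> 108
FD 7: (-6,9) -> (-8.163,15.657) [heading=108, draw]
LT 60: heading 108 -> 168
FD 20: (-8.163,15.657) -> (-27.726,19.816) [heading=168, draw]
FD 3: (-27.726,19.816) -> (-30.661,20.439) [heading=168, draw]
REPEAT 2 [
  -- iteration 1/2 --
  BK 10: (-30.661,20.439) -> (-20.879,18.36) [heading=168, draw]
  PU: pen up
  LT 35: heading 168 -> 203
  -- iteration 2/2 --
  BK 10: (-20.879,18.36) -> (-11.674,22.268) [heading=203, move]
  PU: pen up
  LT 35: heading 203 -> 238
]
FD 5: (-11.674,22.268) -> (-14.324,18.027) [heading=238, move]
FD 18: (-14.324,18.027) -> (-23.862,2.762) [heading=238, move]
RT 60: heading 238 -> 178
FD 1: (-23.862,2.762) -> (-24.862,2.797) [heading=178, move]
PU: pen up
Final: pos=(-24.862,2.797), heading=178, 4 segment(s) drawn

Answer: -24.862 2.797 178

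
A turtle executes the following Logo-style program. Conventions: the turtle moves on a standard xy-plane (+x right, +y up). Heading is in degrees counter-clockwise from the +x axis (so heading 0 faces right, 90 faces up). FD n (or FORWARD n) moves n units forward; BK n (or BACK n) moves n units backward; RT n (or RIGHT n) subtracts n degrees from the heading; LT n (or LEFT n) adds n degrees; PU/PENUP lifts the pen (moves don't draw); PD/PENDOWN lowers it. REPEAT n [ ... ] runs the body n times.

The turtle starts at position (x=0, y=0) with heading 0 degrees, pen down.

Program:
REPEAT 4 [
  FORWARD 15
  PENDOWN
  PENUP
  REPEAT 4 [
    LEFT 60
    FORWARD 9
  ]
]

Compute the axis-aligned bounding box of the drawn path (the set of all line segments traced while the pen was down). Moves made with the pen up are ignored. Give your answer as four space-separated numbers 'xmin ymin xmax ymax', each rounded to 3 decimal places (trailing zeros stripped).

Answer: 0 0 15 0

Derivation:
Executing turtle program step by step:
Start: pos=(0,0), heading=0, pen down
REPEAT 4 [
  -- iteration 1/4 --
  FD 15: (0,0) -> (15,0) [heading=0, draw]
  PD: pen down
  PU: pen up
  REPEAT 4 [
    -- iteration 1/4 --
    LT 60: heading 0 -> 60
    FD 9: (15,0) -> (19.5,7.794) [heading=60, move]
    -- iteration 2/4 --
    LT 60: heading 60 -> 120
    FD 9: (19.5,7.794) -> (15,15.588) [heading=120, move]
    -- iteration 3/4 --
    LT 60: heading 120 -> 180
    FD 9: (15,15.588) -> (6,15.588) [heading=180, move]
    -- iteration 4/4 --
    LT 60: heading 180 -> 240
    FD 9: (6,15.588) -> (1.5,7.794) [heading=240, move]
  ]
  -- iteration 2/4 --
  FD 15: (1.5,7.794) -> (-6,-5.196) [heading=240, move]
  PD: pen down
  PU: pen up
  REPEAT 4 [
    -- iteration 1/4 --
    LT 60: heading 240 -> 300
    FD 9: (-6,-5.196) -> (-1.5,-12.99) [heading=300, move]
    -- iteration 2/4 --
    LT 60: heading 300 -> 0
    FD 9: (-1.5,-12.99) -> (7.5,-12.99) [heading=0, move]
    -- iteration 3/4 --
    LT 60: heading 0 -> 60
    FD 9: (7.5,-12.99) -> (12,-5.196) [heading=60, move]
    -- iteration 4/4 --
    LT 60: heading 60 -> 120
    FD 9: (12,-5.196) -> (7.5,2.598) [heading=120, move]
  ]
  -- iteration 3/4 --
  FD 15: (7.5,2.598) -> (0,15.588) [heading=120, move]
  PD: pen down
  PU: pen up
  REPEAT 4 [
    -- iteration 1/4 --
    LT 60: heading 120 -> 180
    FD 9: (0,15.588) -> (-9,15.588) [heading=180, move]
    -- iteration 2/4 --
    LT 60: heading 180 -> 240
    FD 9: (-9,15.588) -> (-13.5,7.794) [heading=240, move]
    -- iteration 3/4 --
    LT 60: heading 240 -> 300
    FD 9: (-13.5,7.794) -> (-9,0) [heading=300, move]
    -- iteration 4/4 --
    LT 60: heading 300 -> 0
    FD 9: (-9,0) -> (0,0) [heading=0, move]
  ]
  -- iteration 4/4 --
  FD 15: (0,0) -> (15,0) [heading=0, move]
  PD: pen down
  PU: pen up
  REPEAT 4 [
    -- iteration 1/4 --
    LT 60: heading 0 -> 60
    FD 9: (15,0) -> (19.5,7.794) [heading=60, move]
    -- iteration 2/4 --
    LT 60: heading 60 -> 120
    FD 9: (19.5,7.794) -> (15,15.588) [heading=120, move]
    -- iteration 3/4 --
    LT 60: heading 120 -> 180
    FD 9: (15,15.588) -> (6,15.588) [heading=180, move]
    -- iteration 4/4 --
    LT 60: heading 180 -> 240
    FD 9: (6,15.588) -> (1.5,7.794) [heading=240, move]
  ]
]
Final: pos=(1.5,7.794), heading=240, 1 segment(s) drawn

Segment endpoints: x in {0, 15}, y in {0}
xmin=0, ymin=0, xmax=15, ymax=0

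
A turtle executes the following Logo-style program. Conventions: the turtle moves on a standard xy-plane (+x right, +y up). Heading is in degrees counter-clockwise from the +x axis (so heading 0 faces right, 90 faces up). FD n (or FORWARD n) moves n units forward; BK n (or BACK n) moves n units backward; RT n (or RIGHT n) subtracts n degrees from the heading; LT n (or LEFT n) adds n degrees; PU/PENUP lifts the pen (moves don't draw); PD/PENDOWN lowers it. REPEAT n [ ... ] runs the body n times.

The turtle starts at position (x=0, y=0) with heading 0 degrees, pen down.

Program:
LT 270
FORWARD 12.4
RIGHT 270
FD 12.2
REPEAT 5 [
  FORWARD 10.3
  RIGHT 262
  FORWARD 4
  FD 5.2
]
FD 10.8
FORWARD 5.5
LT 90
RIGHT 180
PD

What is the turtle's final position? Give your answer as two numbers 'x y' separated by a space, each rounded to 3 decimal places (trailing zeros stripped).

Answer: 9.119 13.589

Derivation:
Executing turtle program step by step:
Start: pos=(0,0), heading=0, pen down
LT 270: heading 0 -> 270
FD 12.4: (0,0) -> (0,-12.4) [heading=270, draw]
RT 270: heading 270 -> 0
FD 12.2: (0,-12.4) -> (12.2,-12.4) [heading=0, draw]
REPEAT 5 [
  -- iteration 1/5 --
  FD 10.3: (12.2,-12.4) -> (22.5,-12.4) [heading=0, draw]
  RT 262: heading 0 -> 98
  FD 4: (22.5,-12.4) -> (21.943,-8.439) [heading=98, draw]
  FD 5.2: (21.943,-8.439) -> (21.22,-3.29) [heading=98, draw]
  -- iteration 2/5 --
  FD 10.3: (21.22,-3.29) -> (19.786,6.91) [heading=98, draw]
  RT 262: heading 98 -> 196
  FD 4: (19.786,6.91) -> (15.941,5.808) [heading=196, draw]
  FD 5.2: (15.941,5.808) -> (10.943,4.374) [heading=196, draw]
  -- iteration 3/5 --
  FD 10.3: (10.943,4.374) -> (1.042,1.535) [heading=196, draw]
  RT 262: heading 196 -> 294
  FD 4: (1.042,1.535) -> (2.668,-2.119) [heading=294, draw]
  FD 5.2: (2.668,-2.119) -> (4.783,-6.869) [heading=294, draw]
  -- iteration 4/5 --
  FD 10.3: (4.783,-6.869) -> (8.973,-16.279) [heading=294, draw]
  RT 262: heading 294 -> 32
  FD 4: (8.973,-16.279) -> (12.365,-14.159) [heading=32, draw]
  FD 5.2: (12.365,-14.159) -> (16.775,-11.404) [heading=32, draw]
  -- iteration 5/5 --
  FD 10.3: (16.775,-11.404) -> (25.51,-5.945) [heading=32, draw]
  RT 262: heading 32 -> 130
  FD 4: (25.51,-5.945) -> (22.939,-2.881) [heading=130, draw]
  FD 5.2: (22.939,-2.881) -> (19.596,1.102) [heading=130, draw]
]
FD 10.8: (19.596,1.102) -> (12.654,9.375) [heading=130, draw]
FD 5.5: (12.654,9.375) -> (9.119,13.589) [heading=130, draw]
LT 90: heading 130 -> 220
RT 180: heading 220 -> 40
PD: pen down
Final: pos=(9.119,13.589), heading=40, 19 segment(s) drawn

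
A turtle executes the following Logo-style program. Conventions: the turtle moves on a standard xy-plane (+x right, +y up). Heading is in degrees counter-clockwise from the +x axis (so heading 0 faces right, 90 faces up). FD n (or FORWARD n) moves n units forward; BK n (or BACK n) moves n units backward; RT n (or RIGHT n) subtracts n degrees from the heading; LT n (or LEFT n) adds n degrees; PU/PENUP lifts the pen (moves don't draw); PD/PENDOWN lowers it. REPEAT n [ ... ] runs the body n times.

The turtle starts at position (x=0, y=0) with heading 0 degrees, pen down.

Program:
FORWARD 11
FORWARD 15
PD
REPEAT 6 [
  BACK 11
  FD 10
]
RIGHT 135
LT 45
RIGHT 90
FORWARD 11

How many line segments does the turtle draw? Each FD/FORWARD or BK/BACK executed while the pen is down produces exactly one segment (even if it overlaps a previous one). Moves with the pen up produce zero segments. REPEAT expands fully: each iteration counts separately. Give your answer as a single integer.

Answer: 15

Derivation:
Executing turtle program step by step:
Start: pos=(0,0), heading=0, pen down
FD 11: (0,0) -> (11,0) [heading=0, draw]
FD 15: (11,0) -> (26,0) [heading=0, draw]
PD: pen down
REPEAT 6 [
  -- iteration 1/6 --
  BK 11: (26,0) -> (15,0) [heading=0, draw]
  FD 10: (15,0) -> (25,0) [heading=0, draw]
  -- iteration 2/6 --
  BK 11: (25,0) -> (14,0) [heading=0, draw]
  FD 10: (14,0) -> (24,0) [heading=0, draw]
  -- iteration 3/6 --
  BK 11: (24,0) -> (13,0) [heading=0, draw]
  FD 10: (13,0) -> (23,0) [heading=0, draw]
  -- iteration 4/6 --
  BK 11: (23,0) -> (12,0) [heading=0, draw]
  FD 10: (12,0) -> (22,0) [heading=0, draw]
  -- iteration 5/6 --
  BK 11: (22,0) -> (11,0) [heading=0, draw]
  FD 10: (11,0) -> (21,0) [heading=0, draw]
  -- iteration 6/6 --
  BK 11: (21,0) -> (10,0) [heading=0, draw]
  FD 10: (10,0) -> (20,0) [heading=0, draw]
]
RT 135: heading 0 -> 225
LT 45: heading 225 -> 270
RT 90: heading 270 -> 180
FD 11: (20,0) -> (9,0) [heading=180, draw]
Final: pos=(9,0), heading=180, 15 segment(s) drawn
Segments drawn: 15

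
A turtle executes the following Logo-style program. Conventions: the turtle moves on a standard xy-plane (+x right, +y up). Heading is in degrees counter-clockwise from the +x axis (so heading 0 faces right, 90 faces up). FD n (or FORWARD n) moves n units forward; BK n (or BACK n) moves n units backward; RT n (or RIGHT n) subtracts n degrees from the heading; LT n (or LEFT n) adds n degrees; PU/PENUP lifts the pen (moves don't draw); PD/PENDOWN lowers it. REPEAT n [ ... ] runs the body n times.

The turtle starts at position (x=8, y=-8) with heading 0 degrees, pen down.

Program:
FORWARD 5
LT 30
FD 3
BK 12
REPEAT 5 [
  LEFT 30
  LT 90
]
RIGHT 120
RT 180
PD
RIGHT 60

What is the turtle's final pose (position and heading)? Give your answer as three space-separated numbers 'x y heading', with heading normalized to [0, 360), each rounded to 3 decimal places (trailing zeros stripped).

Answer: 5.206 -12.5 270

Derivation:
Executing turtle program step by step:
Start: pos=(8,-8), heading=0, pen down
FD 5: (8,-8) -> (13,-8) [heading=0, draw]
LT 30: heading 0 -> 30
FD 3: (13,-8) -> (15.598,-6.5) [heading=30, draw]
BK 12: (15.598,-6.5) -> (5.206,-12.5) [heading=30, draw]
REPEAT 5 [
  -- iteration 1/5 --
  LT 30: heading 30 -> 60
  LT 90: heading 60 -> 150
  -- iteration 2/5 --
  LT 30: heading 150 -> 180
  LT 90: heading 180 -> 270
  -- iteration 3/5 --
  LT 30: heading 270 -> 300
  LT 90: heading 300 -> 30
  -- iteration 4/5 --
  LT 30: heading 30 -> 60
  LT 90: heading 60 -> 150
  -- iteration 5/5 --
  LT 30: heading 150 -> 180
  LT 90: heading 180 -> 270
]
RT 120: heading 270 -> 150
RT 180: heading 150 -> 330
PD: pen down
RT 60: heading 330 -> 270
Final: pos=(5.206,-12.5), heading=270, 3 segment(s) drawn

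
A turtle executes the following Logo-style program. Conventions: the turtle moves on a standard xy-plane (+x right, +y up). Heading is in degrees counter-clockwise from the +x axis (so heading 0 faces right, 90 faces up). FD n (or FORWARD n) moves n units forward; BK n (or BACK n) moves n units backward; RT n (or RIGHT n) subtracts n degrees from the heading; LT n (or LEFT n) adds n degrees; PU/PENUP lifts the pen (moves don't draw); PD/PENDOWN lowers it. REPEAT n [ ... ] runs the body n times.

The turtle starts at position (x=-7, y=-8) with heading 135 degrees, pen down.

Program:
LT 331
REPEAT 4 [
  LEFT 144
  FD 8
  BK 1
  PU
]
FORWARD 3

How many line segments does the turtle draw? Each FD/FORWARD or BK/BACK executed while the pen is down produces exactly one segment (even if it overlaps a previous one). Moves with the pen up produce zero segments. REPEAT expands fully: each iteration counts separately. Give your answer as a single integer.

Executing turtle program step by step:
Start: pos=(-7,-8), heading=135, pen down
LT 331: heading 135 -> 106
REPEAT 4 [
  -- iteration 1/4 --
  LT 144: heading 106 -> 250
  FD 8: (-7,-8) -> (-9.736,-15.518) [heading=250, draw]
  BK 1: (-9.736,-15.518) -> (-9.394,-14.578) [heading=250, draw]
  PU: pen up
  -- iteration 2/4 --
  LT 144: heading 250 -> 34
  FD 8: (-9.394,-14.578) -> (-2.762,-10.104) [heading=34, move]
  BK 1: (-2.762,-10.104) -> (-3.591,-10.663) [heading=34, move]
  PU: pen up
  -- iteration 3/4 --
  LT 144: heading 34 -> 178
  FD 8: (-3.591,-10.663) -> (-11.586,-10.384) [heading=178, move]
  BK 1: (-11.586,-10.384) -> (-10.587,-10.419) [heading=178, move]
  PU: pen up
  -- iteration 4/4 --
  LT 144: heading 178 -> 322
  FD 8: (-10.587,-10.419) -> (-4.283,-15.344) [heading=322, move]
  BK 1: (-4.283,-15.344) -> (-5.071,-14.729) [heading=322, move]
  PU: pen up
]
FD 3: (-5.071,-14.729) -> (-2.707,-16.576) [heading=322, move]
Final: pos=(-2.707,-16.576), heading=322, 2 segment(s) drawn
Segments drawn: 2

Answer: 2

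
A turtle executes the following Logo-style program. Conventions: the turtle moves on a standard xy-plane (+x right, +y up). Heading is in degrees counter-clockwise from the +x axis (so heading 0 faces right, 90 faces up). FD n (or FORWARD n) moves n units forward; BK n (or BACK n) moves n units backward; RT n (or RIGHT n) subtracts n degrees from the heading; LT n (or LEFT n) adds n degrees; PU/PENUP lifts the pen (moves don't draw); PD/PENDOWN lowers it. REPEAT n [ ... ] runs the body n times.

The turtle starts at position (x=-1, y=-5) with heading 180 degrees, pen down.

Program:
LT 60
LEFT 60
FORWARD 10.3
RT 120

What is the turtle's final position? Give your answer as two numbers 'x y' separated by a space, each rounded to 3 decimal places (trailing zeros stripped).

Executing turtle program step by step:
Start: pos=(-1,-5), heading=180, pen down
LT 60: heading 180 -> 240
LT 60: heading 240 -> 300
FD 10.3: (-1,-5) -> (4.15,-13.92) [heading=300, draw]
RT 120: heading 300 -> 180
Final: pos=(4.15,-13.92), heading=180, 1 segment(s) drawn

Answer: 4.15 -13.92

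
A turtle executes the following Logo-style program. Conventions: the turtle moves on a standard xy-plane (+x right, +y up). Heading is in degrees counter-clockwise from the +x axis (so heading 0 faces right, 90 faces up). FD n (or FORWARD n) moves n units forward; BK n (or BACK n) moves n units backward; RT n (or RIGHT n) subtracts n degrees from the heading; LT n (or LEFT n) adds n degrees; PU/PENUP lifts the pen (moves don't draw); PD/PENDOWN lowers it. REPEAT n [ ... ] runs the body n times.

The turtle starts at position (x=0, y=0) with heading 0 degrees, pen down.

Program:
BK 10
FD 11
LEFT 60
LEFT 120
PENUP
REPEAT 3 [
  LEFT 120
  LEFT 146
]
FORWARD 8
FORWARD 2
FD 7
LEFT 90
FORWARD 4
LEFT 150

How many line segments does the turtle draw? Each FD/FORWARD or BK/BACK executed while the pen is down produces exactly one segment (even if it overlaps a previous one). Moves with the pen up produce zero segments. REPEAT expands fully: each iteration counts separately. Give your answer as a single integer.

Executing turtle program step by step:
Start: pos=(0,0), heading=0, pen down
BK 10: (0,0) -> (-10,0) [heading=0, draw]
FD 11: (-10,0) -> (1,0) [heading=0, draw]
LT 60: heading 0 -> 60
LT 120: heading 60 -> 180
PU: pen up
REPEAT 3 [
  -- iteration 1/3 --
  LT 120: heading 180 -> 300
  LT 146: heading 300 -> 86
  -- iteration 2/3 --
  LT 120: heading 86 -> 206
  LT 146: heading 206 -> 352
  -- iteration 3/3 --
  LT 120: heading 352 -> 112
  LT 146: heading 112 -> 258
]
FD 8: (1,0) -> (-0.663,-7.825) [heading=258, move]
FD 2: (-0.663,-7.825) -> (-1.079,-9.781) [heading=258, move]
FD 7: (-1.079,-9.781) -> (-2.534,-16.629) [heading=258, move]
LT 90: heading 258 -> 348
FD 4: (-2.534,-16.629) -> (1.378,-17.46) [heading=348, move]
LT 150: heading 348 -> 138
Final: pos=(1.378,-17.46), heading=138, 2 segment(s) drawn
Segments drawn: 2

Answer: 2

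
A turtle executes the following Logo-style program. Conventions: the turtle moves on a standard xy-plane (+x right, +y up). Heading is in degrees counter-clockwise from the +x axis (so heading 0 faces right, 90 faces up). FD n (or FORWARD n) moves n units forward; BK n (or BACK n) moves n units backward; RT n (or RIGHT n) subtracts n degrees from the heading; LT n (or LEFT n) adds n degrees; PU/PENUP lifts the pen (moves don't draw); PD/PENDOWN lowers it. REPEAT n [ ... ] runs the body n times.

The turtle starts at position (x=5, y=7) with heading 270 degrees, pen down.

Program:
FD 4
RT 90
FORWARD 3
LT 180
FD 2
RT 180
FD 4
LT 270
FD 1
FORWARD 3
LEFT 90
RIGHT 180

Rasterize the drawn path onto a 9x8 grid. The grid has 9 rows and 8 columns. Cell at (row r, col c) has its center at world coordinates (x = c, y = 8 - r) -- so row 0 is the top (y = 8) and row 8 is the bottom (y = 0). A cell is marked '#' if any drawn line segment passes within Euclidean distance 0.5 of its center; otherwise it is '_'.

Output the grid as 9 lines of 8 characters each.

Segment 0: (5,7) -> (5,3)
Segment 1: (5,3) -> (2,3)
Segment 2: (2,3) -> (4,3)
Segment 3: (4,3) -> (-0,3)
Segment 4: (-0,3) -> (-0,4)
Segment 5: (-0,4) -> (0,7)

Answer: ________
#____#__
#____#__
#____#__
#____#__
######__
________
________
________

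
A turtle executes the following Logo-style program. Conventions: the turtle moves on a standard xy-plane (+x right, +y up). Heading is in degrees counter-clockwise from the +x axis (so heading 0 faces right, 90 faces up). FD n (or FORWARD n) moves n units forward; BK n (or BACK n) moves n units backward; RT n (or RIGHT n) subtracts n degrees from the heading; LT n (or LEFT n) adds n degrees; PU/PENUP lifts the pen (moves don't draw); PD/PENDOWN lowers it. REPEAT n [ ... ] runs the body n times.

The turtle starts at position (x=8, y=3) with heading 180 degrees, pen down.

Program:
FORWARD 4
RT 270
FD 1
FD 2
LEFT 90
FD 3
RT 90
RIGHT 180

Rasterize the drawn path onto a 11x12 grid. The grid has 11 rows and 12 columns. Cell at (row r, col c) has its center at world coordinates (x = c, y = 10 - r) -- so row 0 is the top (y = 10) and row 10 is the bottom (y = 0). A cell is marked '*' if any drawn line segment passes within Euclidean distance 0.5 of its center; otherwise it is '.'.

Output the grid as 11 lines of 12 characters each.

Segment 0: (8,3) -> (4,3)
Segment 1: (4,3) -> (4,2)
Segment 2: (4,2) -> (4,0)
Segment 3: (4,0) -> (7,0)

Answer: ............
............
............
............
............
............
............
....*****...
....*.......
....*.......
....****....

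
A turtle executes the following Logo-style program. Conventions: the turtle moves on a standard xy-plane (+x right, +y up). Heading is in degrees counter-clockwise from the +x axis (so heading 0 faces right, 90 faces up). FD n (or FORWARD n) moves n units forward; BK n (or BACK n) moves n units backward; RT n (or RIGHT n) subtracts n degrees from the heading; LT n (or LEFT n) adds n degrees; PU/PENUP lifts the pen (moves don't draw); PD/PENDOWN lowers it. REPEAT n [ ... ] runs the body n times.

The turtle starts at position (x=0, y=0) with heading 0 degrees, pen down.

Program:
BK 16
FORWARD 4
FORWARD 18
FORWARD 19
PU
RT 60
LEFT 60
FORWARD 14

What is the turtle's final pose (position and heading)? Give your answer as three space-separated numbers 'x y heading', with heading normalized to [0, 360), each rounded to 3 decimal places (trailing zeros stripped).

Executing turtle program step by step:
Start: pos=(0,0), heading=0, pen down
BK 16: (0,0) -> (-16,0) [heading=0, draw]
FD 4: (-16,0) -> (-12,0) [heading=0, draw]
FD 18: (-12,0) -> (6,0) [heading=0, draw]
FD 19: (6,0) -> (25,0) [heading=0, draw]
PU: pen up
RT 60: heading 0 -> 300
LT 60: heading 300 -> 0
FD 14: (25,0) -> (39,0) [heading=0, move]
Final: pos=(39,0), heading=0, 4 segment(s) drawn

Answer: 39 0 0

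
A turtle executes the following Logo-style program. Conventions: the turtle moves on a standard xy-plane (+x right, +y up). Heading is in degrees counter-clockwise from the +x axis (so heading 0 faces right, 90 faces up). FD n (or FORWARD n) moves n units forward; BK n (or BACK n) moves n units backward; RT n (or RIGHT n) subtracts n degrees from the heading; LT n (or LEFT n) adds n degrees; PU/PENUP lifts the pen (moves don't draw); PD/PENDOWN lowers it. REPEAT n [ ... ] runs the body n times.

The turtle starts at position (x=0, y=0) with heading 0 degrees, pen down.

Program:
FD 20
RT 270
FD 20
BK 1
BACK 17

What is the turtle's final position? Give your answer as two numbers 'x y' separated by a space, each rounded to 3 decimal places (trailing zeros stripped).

Executing turtle program step by step:
Start: pos=(0,0), heading=0, pen down
FD 20: (0,0) -> (20,0) [heading=0, draw]
RT 270: heading 0 -> 90
FD 20: (20,0) -> (20,20) [heading=90, draw]
BK 1: (20,20) -> (20,19) [heading=90, draw]
BK 17: (20,19) -> (20,2) [heading=90, draw]
Final: pos=(20,2), heading=90, 4 segment(s) drawn

Answer: 20 2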